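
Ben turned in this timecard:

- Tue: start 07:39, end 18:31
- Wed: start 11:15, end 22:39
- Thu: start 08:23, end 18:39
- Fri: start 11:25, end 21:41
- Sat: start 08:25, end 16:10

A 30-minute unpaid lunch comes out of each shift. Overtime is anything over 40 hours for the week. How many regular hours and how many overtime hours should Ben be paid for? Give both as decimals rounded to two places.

Tue: 07:39–18:31 = 10 h 52 min; less 30 min break → 10 h 22 min
Wed: 11:15–22:39 = 11 h 24 min; less 30 min break → 10 h 54 min
Thu: 08:23–18:39 = 10 h 16 min; less 30 min break → 9 h 46 min
Fri: 11:25–21:41 = 10 h 16 min; less 30 min break → 9 h 46 min
Sat: 08:25–16:10 = 7 h 45 min; less 30 min break → 7 h 15 min
Total worked: 48 h 3 min = 48.05 h.
Threshold 40 h → overtime 8 h 3 min, regular 40 h 0 min.

Regular 40.00 hours, overtime 8.05 hours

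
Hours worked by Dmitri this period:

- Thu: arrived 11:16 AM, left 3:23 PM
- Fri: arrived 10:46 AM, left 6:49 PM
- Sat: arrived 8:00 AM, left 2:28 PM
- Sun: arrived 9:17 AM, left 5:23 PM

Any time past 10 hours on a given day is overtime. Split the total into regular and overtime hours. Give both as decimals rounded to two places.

Regular 26.73 hours, overtime 0.00 hours

Thu: 11:16 AM–3:23 PM = 4 h 7 min
Fri: 10:46 AM–6:49 PM = 8 h 3 min
Sat: 8:00 AM–2:28 PM = 6 h 28 min
Sun: 9:17 AM–5:23 PM = 8 h 6 min
Thu reg 4 h 7 min / OT 0 h 0 min; Fri reg 8 h 3 min / OT 0 h 0 min; Sat reg 6 h 28 min / OT 0 h 0 min; Sun reg 8 h 6 min / OT 0 h 0 min.
Totals: regular 26 h 44 min, overtime 0 h 0 min.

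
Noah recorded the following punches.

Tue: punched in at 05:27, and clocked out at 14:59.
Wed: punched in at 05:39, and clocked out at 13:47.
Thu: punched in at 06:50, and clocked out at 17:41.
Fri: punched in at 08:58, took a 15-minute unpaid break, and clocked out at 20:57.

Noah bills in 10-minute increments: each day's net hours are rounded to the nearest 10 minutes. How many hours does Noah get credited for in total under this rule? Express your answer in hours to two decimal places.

Tue: 05:27–14:59 = 9 h 32 min → rounds to 9 h 30 min
Wed: 05:39–13:47 = 8 h 8 min → rounds to 8 h 10 min
Thu: 06:50–17:41 = 10 h 51 min → rounds to 10 h 50 min
Fri: 08:58–20:57 = 11 h 59 min − 15 min = 11 h 44 min → rounds to 11 h 40 min
Total credited: 40 h 10 min.

40.17 hours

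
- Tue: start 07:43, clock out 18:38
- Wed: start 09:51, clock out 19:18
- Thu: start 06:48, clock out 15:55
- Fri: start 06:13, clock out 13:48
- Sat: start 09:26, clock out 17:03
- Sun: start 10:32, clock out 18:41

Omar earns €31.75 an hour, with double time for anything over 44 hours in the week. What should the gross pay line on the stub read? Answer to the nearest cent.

€1957.92

Tue: 07:43–18:38 = 10 h 55 min
Wed: 09:51–19:18 = 9 h 27 min
Thu: 06:48–15:55 = 9 h 7 min
Fri: 06:13–13:48 = 7 h 35 min
Sat: 09:26–17:03 = 7 h 37 min
Sun: 10:32–18:41 = 8 h 9 min
Total worked: 52 h 50 min = 3170 min.
Regular 44 h 0 min = 2640 min at €31.75/h; overtime 8 h 50 min = 530 min at €63.50/h.
Pay = (2640 × €31.75 + 530 × €63.50) ÷ 60 = €1957.92.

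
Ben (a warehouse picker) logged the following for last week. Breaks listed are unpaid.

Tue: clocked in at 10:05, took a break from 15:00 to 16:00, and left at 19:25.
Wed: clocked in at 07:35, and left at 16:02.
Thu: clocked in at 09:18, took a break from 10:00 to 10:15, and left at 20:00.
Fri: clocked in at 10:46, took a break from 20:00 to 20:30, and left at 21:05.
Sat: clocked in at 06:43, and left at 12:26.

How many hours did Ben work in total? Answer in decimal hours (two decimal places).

Tue: 10:05–19:25 = 9 h 20 min; less 60 min break → 8 h 20 min
Wed: 07:35–16:02 = 8 h 27 min
Thu: 09:18–20:00 = 10 h 42 min; less 15 min break → 10 h 27 min
Fri: 10:46–21:05 = 10 h 19 min; less 30 min break → 9 h 49 min
Sat: 06:43–12:26 = 5 h 43 min
Total: 8 h 20 min + 8 h 27 min + 10 h 27 min + 9 h 49 min + 5 h 43 min = 42 h 46 min.

42.77 hours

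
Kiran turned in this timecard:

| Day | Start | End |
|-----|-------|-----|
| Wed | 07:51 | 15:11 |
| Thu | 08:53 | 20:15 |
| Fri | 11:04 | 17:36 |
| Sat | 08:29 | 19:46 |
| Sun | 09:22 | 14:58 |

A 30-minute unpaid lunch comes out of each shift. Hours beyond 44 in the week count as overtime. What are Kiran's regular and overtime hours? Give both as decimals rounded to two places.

Wed: 07:51–15:11 = 7 h 20 min; less 30 min break → 6 h 50 min
Thu: 08:53–20:15 = 11 h 22 min; less 30 min break → 10 h 52 min
Fri: 11:04–17:36 = 6 h 32 min; less 30 min break → 6 h 2 min
Sat: 08:29–19:46 = 11 h 17 min; less 30 min break → 10 h 47 min
Sun: 09:22–14:58 = 5 h 36 min; less 30 min break → 5 h 6 min
Total worked: 39 h 37 min = 39.62 h.
Threshold 44 h → overtime 0 h 0 min, regular 39 h 37 min.

Regular 39.62 hours, overtime 0.00 hours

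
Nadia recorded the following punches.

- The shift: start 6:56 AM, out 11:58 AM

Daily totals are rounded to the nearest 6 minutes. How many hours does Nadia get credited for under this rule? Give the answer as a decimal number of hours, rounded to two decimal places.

5.00 hours

The shift: 6:56 AM–11:58 AM = 5 h 2 min → rounds to 5 h 0 min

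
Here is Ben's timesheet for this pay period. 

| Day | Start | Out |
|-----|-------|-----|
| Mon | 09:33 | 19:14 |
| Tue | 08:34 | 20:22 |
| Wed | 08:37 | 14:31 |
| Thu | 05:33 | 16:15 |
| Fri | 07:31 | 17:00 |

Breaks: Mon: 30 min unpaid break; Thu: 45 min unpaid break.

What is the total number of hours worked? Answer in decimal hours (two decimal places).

Mon: 09:33–19:14 = 9 h 41 min; less 30 min break → 9 h 11 min
Tue: 08:34–20:22 = 11 h 48 min
Wed: 08:37–14:31 = 5 h 54 min
Thu: 05:33–16:15 = 10 h 42 min; less 45 min break → 9 h 57 min
Fri: 07:31–17:00 = 9 h 29 min
Total: 9 h 11 min + 11 h 48 min + 5 h 54 min + 9 h 57 min + 9 h 29 min = 46 h 19 min.

46.32 hours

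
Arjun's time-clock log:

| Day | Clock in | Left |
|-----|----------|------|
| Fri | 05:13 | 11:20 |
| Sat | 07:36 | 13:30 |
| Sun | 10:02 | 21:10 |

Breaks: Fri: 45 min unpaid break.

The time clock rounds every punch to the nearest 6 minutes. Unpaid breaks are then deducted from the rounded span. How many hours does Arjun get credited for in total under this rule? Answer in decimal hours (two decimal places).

22.45 hours

Fri: in 05:13→05:12, out 11:20→11:18; 6 h 6 min − 45 min = 5 h 21 min
Sat: in 07:36→07:36, out 13:30→13:30; 5 h 54 min
Sun: in 10:02→10:00, out 21:10→21:12; 11 h 12 min
Total credited: 22 h 27 min.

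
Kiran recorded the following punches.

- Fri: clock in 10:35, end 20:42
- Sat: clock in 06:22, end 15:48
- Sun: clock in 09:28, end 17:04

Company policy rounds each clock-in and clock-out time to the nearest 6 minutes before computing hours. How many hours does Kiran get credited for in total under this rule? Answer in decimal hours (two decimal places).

Fri: in 10:35→10:36, out 20:42→20:42; 10 h 6 min
Sat: in 06:22→06:24, out 15:48→15:48; 9 h 24 min
Sun: in 09:28→09:30, out 17:04→17:06; 7 h 36 min
Total credited: 27 h 6 min.

27.10 hours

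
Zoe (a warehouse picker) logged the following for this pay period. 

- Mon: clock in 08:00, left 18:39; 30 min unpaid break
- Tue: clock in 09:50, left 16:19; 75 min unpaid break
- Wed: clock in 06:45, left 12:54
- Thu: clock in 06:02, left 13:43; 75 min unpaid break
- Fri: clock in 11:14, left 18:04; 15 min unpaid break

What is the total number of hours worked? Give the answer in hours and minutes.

34 h 33 min

Mon: 08:00–18:39 = 10 h 39 min; less 30 min break → 10 h 9 min
Tue: 09:50–16:19 = 6 h 29 min; less 75 min break → 5 h 14 min
Wed: 06:45–12:54 = 6 h 9 min
Thu: 06:02–13:43 = 7 h 41 min; less 75 min break → 6 h 26 min
Fri: 11:14–18:04 = 6 h 50 min; less 15 min break → 6 h 35 min
Total: 10 h 9 min + 5 h 14 min + 6 h 9 min + 6 h 26 min + 6 h 35 min = 34 h 33 min.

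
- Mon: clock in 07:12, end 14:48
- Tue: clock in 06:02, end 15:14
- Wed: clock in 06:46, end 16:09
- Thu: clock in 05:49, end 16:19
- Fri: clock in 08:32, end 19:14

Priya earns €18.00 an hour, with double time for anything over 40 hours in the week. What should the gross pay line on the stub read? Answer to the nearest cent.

Mon: 07:12–14:48 = 7 h 36 min
Tue: 06:02–15:14 = 9 h 12 min
Wed: 06:46–16:09 = 9 h 23 min
Thu: 05:49–16:19 = 10 h 30 min
Fri: 08:32–19:14 = 10 h 42 min
Total worked: 47 h 23 min = 2843 min.
Regular 40 h 0 min = 2400 min at €18.00/h; overtime 7 h 23 min = 443 min at €36.00/h.
Pay = (2400 × €18.00 + 443 × €36.00) ÷ 60 = €985.80.

€985.80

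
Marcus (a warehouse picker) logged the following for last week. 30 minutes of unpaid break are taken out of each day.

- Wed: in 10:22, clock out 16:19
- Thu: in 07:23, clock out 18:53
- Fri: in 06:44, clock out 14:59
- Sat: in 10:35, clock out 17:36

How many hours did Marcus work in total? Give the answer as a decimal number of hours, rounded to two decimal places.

30.72 hours

Wed: 10:22–16:19 = 5 h 57 min; less 30 min break → 5 h 27 min
Thu: 07:23–18:53 = 11 h 30 min; less 30 min break → 11 h 0 min
Fri: 06:44–14:59 = 8 h 15 min; less 30 min break → 7 h 45 min
Sat: 10:35–17:36 = 7 h 1 min; less 30 min break → 6 h 31 min
Total: 5 h 27 min + 11 h 0 min + 7 h 45 min + 6 h 31 min = 30 h 43 min.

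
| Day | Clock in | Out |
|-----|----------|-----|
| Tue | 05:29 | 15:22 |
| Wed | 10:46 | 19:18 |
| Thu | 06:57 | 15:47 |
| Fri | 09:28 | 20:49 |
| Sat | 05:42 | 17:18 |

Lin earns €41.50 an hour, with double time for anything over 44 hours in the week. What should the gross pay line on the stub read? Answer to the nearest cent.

€2340.60

Tue: 05:29–15:22 = 9 h 53 min
Wed: 10:46–19:18 = 8 h 32 min
Thu: 06:57–15:47 = 8 h 50 min
Fri: 09:28–20:49 = 11 h 21 min
Sat: 05:42–17:18 = 11 h 36 min
Total worked: 50 h 12 min = 3012 min.
Regular 44 h 0 min = 2640 min at €41.50/h; overtime 6 h 12 min = 372 min at €83.00/h.
Pay = (2640 × €41.50 + 372 × €83.00) ÷ 60 = €2340.60.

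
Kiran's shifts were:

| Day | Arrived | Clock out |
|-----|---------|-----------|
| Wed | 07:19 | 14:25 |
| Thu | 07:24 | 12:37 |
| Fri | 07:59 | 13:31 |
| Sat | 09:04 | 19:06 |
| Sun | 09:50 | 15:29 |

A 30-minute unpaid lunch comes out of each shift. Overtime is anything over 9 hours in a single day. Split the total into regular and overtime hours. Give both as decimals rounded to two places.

Wed: 07:19–14:25 = 7 h 6 min; less 30 min break → 6 h 36 min
Thu: 07:24–12:37 = 5 h 13 min; less 30 min break → 4 h 43 min
Fri: 07:59–13:31 = 5 h 32 min; less 30 min break → 5 h 2 min
Sat: 09:04–19:06 = 10 h 2 min; less 30 min break → 9 h 32 min
Sun: 09:50–15:29 = 5 h 39 min; less 30 min break → 5 h 9 min
Wed reg 6 h 36 min / OT 0 h 0 min; Thu reg 4 h 43 min / OT 0 h 0 min; Fri reg 5 h 2 min / OT 0 h 0 min; Sat reg 9 h 0 min / OT 0 h 32 min; Sun reg 5 h 9 min / OT 0 h 0 min.
Totals: regular 30 h 30 min, overtime 0 h 32 min.

Regular 30.50 hours, overtime 0.53 hours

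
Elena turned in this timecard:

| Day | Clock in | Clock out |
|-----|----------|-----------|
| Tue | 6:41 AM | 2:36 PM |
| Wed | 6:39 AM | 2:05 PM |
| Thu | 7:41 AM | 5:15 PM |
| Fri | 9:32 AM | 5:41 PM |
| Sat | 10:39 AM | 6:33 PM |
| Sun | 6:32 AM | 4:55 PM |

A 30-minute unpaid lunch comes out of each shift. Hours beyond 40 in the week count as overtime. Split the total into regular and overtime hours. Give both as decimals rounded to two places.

Tue: 6:41 AM–2:36 PM = 7 h 55 min; less 30 min break → 7 h 25 min
Wed: 6:39 AM–2:05 PM = 7 h 26 min; less 30 min break → 6 h 56 min
Thu: 7:41 AM–5:15 PM = 9 h 34 min; less 30 min break → 9 h 4 min
Fri: 9:32 AM–5:41 PM = 8 h 9 min; less 30 min break → 7 h 39 min
Sat: 10:39 AM–6:33 PM = 7 h 54 min; less 30 min break → 7 h 24 min
Sun: 6:32 AM–4:55 PM = 10 h 23 min; less 30 min break → 9 h 53 min
Total worked: 48 h 21 min = 48.35 h.
Threshold 40 h → overtime 8 h 21 min, regular 40 h 0 min.

Regular 40.00 hours, overtime 8.35 hours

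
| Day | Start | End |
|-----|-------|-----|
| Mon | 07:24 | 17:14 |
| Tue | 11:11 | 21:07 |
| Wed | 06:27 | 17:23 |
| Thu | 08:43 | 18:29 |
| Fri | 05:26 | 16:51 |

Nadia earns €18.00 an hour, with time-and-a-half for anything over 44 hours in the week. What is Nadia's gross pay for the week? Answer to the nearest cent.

Mon: 07:24–17:14 = 9 h 50 min
Tue: 11:11–21:07 = 9 h 56 min
Wed: 06:27–17:23 = 10 h 56 min
Thu: 08:43–18:29 = 9 h 46 min
Fri: 05:26–16:51 = 11 h 25 min
Total worked: 51 h 53 min = 3113 min.
Regular 44 h 0 min = 2640 min at €18.00/h; overtime 7 h 53 min = 473 min at €27.00/h.
Pay = (2640 × €18.00 + 473 × €27.00) ÷ 60 = €1004.85.

€1004.85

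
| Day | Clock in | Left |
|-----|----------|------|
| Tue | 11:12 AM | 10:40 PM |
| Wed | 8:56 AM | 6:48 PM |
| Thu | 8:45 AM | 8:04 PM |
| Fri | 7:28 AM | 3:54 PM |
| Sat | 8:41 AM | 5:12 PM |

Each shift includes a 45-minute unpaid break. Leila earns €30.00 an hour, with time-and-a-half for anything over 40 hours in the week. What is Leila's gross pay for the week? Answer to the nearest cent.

Tue: 11:12 AM–10:40 PM = 11 h 28 min; less 45 min break → 10 h 43 min
Wed: 8:56 AM–6:48 PM = 9 h 52 min; less 45 min break → 9 h 7 min
Thu: 8:45 AM–8:04 PM = 11 h 19 min; less 45 min break → 10 h 34 min
Fri: 7:28 AM–3:54 PM = 8 h 26 min; less 45 min break → 7 h 41 min
Sat: 8:41 AM–5:12 PM = 8 h 31 min; less 45 min break → 7 h 46 min
Total worked: 45 h 51 min = 2751 min.
Regular 40 h 0 min = 2400 min at €30.00/h; overtime 5 h 51 min = 351 min at €45.00/h.
Pay = (2400 × €30.00 + 351 × €45.00) ÷ 60 = €1463.25.

€1463.25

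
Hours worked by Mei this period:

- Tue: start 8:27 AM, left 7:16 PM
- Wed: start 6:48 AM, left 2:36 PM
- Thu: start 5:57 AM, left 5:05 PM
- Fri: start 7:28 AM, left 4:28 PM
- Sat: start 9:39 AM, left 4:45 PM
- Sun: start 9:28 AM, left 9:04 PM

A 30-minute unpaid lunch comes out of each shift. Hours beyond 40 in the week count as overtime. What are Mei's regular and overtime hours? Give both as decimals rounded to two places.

Regular 40.00 hours, overtime 14.45 hours

Tue: 8:27 AM–7:16 PM = 10 h 49 min; less 30 min break → 10 h 19 min
Wed: 6:48 AM–2:36 PM = 7 h 48 min; less 30 min break → 7 h 18 min
Thu: 5:57 AM–5:05 PM = 11 h 8 min; less 30 min break → 10 h 38 min
Fri: 7:28 AM–4:28 PM = 9 h 0 min; less 30 min break → 8 h 30 min
Sat: 9:39 AM–4:45 PM = 7 h 6 min; less 30 min break → 6 h 36 min
Sun: 9:28 AM–9:04 PM = 11 h 36 min; less 30 min break → 11 h 6 min
Total worked: 54 h 27 min = 54.45 h.
Threshold 40 h → overtime 14 h 27 min, regular 40 h 0 min.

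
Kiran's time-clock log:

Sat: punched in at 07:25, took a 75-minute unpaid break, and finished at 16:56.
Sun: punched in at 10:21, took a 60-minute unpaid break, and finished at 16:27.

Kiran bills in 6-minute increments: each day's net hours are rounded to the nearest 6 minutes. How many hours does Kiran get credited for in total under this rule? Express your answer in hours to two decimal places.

13.40 hours

Sat: 07:25–16:56 = 9 h 31 min − 75 min = 8 h 16 min → rounds to 8 h 18 min
Sun: 10:21–16:27 = 6 h 6 min − 60 min = 5 h 6 min → rounds to 5 h 6 min
Total credited: 13 h 24 min.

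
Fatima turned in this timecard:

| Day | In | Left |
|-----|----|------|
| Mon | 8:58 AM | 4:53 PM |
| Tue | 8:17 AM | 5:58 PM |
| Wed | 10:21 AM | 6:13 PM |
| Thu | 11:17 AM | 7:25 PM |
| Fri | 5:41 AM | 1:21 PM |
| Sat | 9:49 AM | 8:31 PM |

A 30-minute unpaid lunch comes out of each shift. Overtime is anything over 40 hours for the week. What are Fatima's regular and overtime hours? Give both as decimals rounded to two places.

Mon: 8:58 AM–4:53 PM = 7 h 55 min; less 30 min break → 7 h 25 min
Tue: 8:17 AM–5:58 PM = 9 h 41 min; less 30 min break → 9 h 11 min
Wed: 10:21 AM–6:13 PM = 7 h 52 min; less 30 min break → 7 h 22 min
Thu: 11:17 AM–7:25 PM = 8 h 8 min; less 30 min break → 7 h 38 min
Fri: 5:41 AM–1:21 PM = 7 h 40 min; less 30 min break → 7 h 10 min
Sat: 9:49 AM–8:31 PM = 10 h 42 min; less 30 min break → 10 h 12 min
Total worked: 48 h 58 min = 48.97 h.
Threshold 40 h → overtime 8 h 58 min, regular 40 h 0 min.

Regular 40.00 hours, overtime 8.97 hours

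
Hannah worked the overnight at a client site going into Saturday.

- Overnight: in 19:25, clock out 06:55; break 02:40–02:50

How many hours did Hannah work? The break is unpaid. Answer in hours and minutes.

11 h 20 min

Overnight: 19:25 → midnight = 4 h 35 min; midnight → 06:55 = 6 h 55 min; span 11 h 30 min; less 10 min break → 11 h 20 min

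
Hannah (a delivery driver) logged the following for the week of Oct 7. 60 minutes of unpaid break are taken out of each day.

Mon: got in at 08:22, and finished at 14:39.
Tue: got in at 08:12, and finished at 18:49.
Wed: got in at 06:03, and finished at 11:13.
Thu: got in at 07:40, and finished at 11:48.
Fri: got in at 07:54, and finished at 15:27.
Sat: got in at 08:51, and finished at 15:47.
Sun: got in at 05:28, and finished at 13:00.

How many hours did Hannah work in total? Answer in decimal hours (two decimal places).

Mon: 08:22–14:39 = 6 h 17 min; less 60 min break → 5 h 17 min
Tue: 08:12–18:49 = 10 h 37 min; less 60 min break → 9 h 37 min
Wed: 06:03–11:13 = 5 h 10 min; less 60 min break → 4 h 10 min
Thu: 07:40–11:48 = 4 h 8 min; less 60 min break → 3 h 8 min
Fri: 07:54–15:27 = 7 h 33 min; less 60 min break → 6 h 33 min
Sat: 08:51–15:47 = 6 h 56 min; less 60 min break → 5 h 56 min
Sun: 05:28–13:00 = 7 h 32 min; less 60 min break → 6 h 32 min
Total: 5 h 17 min + 9 h 37 min + 4 h 10 min + 3 h 8 min + 6 h 33 min + 5 h 56 min + 6 h 32 min = 41 h 13 min.

41.22 hours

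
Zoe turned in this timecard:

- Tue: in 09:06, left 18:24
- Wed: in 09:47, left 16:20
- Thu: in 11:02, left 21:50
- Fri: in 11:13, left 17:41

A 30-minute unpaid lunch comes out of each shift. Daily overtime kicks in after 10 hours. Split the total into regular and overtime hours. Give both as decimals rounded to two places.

Regular 30.82 hours, overtime 0.30 hours

Tue: 09:06–18:24 = 9 h 18 min; less 30 min break → 8 h 48 min
Wed: 09:47–16:20 = 6 h 33 min; less 30 min break → 6 h 3 min
Thu: 11:02–21:50 = 10 h 48 min; less 30 min break → 10 h 18 min
Fri: 11:13–17:41 = 6 h 28 min; less 30 min break → 5 h 58 min
Tue reg 8 h 48 min / OT 0 h 0 min; Wed reg 6 h 3 min / OT 0 h 0 min; Thu reg 10 h 0 min / OT 0 h 18 min; Fri reg 5 h 58 min / OT 0 h 0 min.
Totals: regular 30 h 49 min, overtime 0 h 18 min.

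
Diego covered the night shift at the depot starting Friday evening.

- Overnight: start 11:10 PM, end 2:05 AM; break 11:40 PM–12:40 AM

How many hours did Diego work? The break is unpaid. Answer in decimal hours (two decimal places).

1.92 hours

Overnight: 11:10 PM → midnight = 0 h 50 min; midnight → 2:05 AM = 2 h 5 min; span 2 h 55 min; less 60 min break → 1 h 55 min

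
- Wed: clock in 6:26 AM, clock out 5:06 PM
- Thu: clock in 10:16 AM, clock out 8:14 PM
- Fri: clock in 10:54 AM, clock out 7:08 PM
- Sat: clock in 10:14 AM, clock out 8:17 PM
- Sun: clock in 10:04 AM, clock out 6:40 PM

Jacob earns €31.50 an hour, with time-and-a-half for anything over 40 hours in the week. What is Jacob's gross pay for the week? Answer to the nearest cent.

€1615.16

Wed: 6:26 AM–5:06 PM = 10 h 40 min
Thu: 10:16 AM–8:14 PM = 9 h 58 min
Fri: 10:54 AM–7:08 PM = 8 h 14 min
Sat: 10:14 AM–8:17 PM = 10 h 3 min
Sun: 10:04 AM–6:40 PM = 8 h 36 min
Total worked: 47 h 31 min = 2851 min.
Regular 40 h 0 min = 2400 min at €31.50/h; overtime 7 h 31 min = 451 min at €47.25/h.
Pay = (2400 × €31.50 + 451 × €47.25) ÷ 60 = €1615.16.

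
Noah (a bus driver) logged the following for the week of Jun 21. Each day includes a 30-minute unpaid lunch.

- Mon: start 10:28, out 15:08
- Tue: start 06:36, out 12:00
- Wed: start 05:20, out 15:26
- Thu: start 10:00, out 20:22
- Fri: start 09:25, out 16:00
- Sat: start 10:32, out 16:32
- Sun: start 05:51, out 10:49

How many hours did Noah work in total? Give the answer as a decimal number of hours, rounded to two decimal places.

44.58 hours

Mon: 10:28–15:08 = 4 h 40 min; less 30 min break → 4 h 10 min
Tue: 06:36–12:00 = 5 h 24 min; less 30 min break → 4 h 54 min
Wed: 05:20–15:26 = 10 h 6 min; less 30 min break → 9 h 36 min
Thu: 10:00–20:22 = 10 h 22 min; less 30 min break → 9 h 52 min
Fri: 09:25–16:00 = 6 h 35 min; less 30 min break → 6 h 5 min
Sat: 10:32–16:32 = 6 h 0 min; less 30 min break → 5 h 30 min
Sun: 05:51–10:49 = 4 h 58 min; less 30 min break → 4 h 28 min
Total: 4 h 10 min + 4 h 54 min + 9 h 36 min + 9 h 52 min + 6 h 5 min + 5 h 30 min + 4 h 28 min = 44 h 35 min.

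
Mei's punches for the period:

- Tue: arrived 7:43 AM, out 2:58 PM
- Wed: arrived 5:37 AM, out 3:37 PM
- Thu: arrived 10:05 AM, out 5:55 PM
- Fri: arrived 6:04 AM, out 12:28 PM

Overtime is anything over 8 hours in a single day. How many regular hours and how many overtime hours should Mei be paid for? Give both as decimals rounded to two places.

Tue: 7:43 AM–2:58 PM = 7 h 15 min
Wed: 5:37 AM–3:37 PM = 10 h 0 min
Thu: 10:05 AM–5:55 PM = 7 h 50 min
Fri: 6:04 AM–12:28 PM = 6 h 24 min
Tue reg 7 h 15 min / OT 0 h 0 min; Wed reg 8 h 0 min / OT 2 h 0 min; Thu reg 7 h 50 min / OT 0 h 0 min; Fri reg 6 h 24 min / OT 0 h 0 min.
Totals: regular 29 h 29 min, overtime 2 h 0 min.

Regular 29.48 hours, overtime 2.00 hours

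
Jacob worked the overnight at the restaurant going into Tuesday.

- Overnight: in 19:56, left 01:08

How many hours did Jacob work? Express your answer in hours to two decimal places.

5.20 hours

Overnight: 19:56 → midnight = 4 h 4 min; midnight → 01:08 = 1 h 8 min; span 5 h 12 min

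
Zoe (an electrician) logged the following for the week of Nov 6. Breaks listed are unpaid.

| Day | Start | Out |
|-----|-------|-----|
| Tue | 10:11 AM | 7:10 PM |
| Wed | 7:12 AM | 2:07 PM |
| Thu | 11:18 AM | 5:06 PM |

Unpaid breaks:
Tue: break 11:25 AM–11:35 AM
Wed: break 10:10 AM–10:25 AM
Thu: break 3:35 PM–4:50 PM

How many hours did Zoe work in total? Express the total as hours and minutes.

Tue: 10:11 AM–7:10 PM = 8 h 59 min; less 10 min break → 8 h 49 min
Wed: 7:12 AM–2:07 PM = 6 h 55 min; less 15 min break → 6 h 40 min
Thu: 11:18 AM–5:06 PM = 5 h 48 min; less 75 min break → 4 h 33 min
Total: 8 h 49 min + 6 h 40 min + 4 h 33 min = 20 h 2 min.

20 h 2 min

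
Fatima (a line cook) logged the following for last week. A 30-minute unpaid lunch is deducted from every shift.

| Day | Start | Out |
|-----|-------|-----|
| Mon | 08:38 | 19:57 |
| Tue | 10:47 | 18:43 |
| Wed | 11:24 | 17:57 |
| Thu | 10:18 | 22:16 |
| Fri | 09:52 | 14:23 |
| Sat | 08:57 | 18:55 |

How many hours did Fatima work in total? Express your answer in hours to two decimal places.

49.25 hours

Mon: 08:38–19:57 = 11 h 19 min; less 30 min break → 10 h 49 min
Tue: 10:47–18:43 = 7 h 56 min; less 30 min break → 7 h 26 min
Wed: 11:24–17:57 = 6 h 33 min; less 30 min break → 6 h 3 min
Thu: 10:18–22:16 = 11 h 58 min; less 30 min break → 11 h 28 min
Fri: 09:52–14:23 = 4 h 31 min; less 30 min break → 4 h 1 min
Sat: 08:57–18:55 = 9 h 58 min; less 30 min break → 9 h 28 min
Total: 10 h 49 min + 7 h 26 min + 6 h 3 min + 11 h 28 min + 4 h 1 min + 9 h 28 min = 49 h 15 min.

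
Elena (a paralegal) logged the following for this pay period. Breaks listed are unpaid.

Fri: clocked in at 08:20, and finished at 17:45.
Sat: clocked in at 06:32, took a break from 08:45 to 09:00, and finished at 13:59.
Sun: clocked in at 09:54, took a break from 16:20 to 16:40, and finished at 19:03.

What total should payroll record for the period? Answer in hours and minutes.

25 h 26 min

Fri: 08:20–17:45 = 9 h 25 min
Sat: 06:32–13:59 = 7 h 27 min; less 15 min break → 7 h 12 min
Sun: 09:54–19:03 = 9 h 9 min; less 20 min break → 8 h 49 min
Total: 9 h 25 min + 7 h 12 min + 8 h 49 min = 25 h 26 min.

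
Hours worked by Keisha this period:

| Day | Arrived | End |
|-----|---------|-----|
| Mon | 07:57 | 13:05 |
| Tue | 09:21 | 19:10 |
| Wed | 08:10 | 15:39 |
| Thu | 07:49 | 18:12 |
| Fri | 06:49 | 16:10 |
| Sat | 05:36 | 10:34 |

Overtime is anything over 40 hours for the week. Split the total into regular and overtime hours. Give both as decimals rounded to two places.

Mon: 07:57–13:05 = 5 h 8 min
Tue: 09:21–19:10 = 9 h 49 min
Wed: 08:10–15:39 = 7 h 29 min
Thu: 07:49–18:12 = 10 h 23 min
Fri: 06:49–16:10 = 9 h 21 min
Sat: 05:36–10:34 = 4 h 58 min
Total worked: 47 h 8 min = 47.13 h.
Threshold 40 h → overtime 7 h 8 min, regular 40 h 0 min.

Regular 40.00 hours, overtime 7.13 hours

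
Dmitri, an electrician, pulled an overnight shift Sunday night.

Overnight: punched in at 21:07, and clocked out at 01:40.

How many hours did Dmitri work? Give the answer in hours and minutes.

Overnight: 21:07 → midnight = 2 h 53 min; midnight → 01:40 = 1 h 40 min; span 4 h 33 min

4 h 33 min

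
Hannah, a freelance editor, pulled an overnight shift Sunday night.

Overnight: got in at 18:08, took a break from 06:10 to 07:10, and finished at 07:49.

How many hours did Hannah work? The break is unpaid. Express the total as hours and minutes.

Overnight: 18:08 → midnight = 5 h 52 min; midnight → 07:49 = 7 h 49 min; span 13 h 41 min; less 60 min break → 12 h 41 min

12 h 41 min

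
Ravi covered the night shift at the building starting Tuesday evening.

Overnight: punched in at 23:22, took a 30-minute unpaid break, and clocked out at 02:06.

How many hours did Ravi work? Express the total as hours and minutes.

2 h 14 min

Overnight: 23:22 → midnight = 0 h 38 min; midnight → 02:06 = 2 h 6 min; span 2 h 44 min; less 30 min break → 2 h 14 min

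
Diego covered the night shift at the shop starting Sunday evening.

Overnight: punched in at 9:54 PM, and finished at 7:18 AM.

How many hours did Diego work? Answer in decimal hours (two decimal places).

9.40 hours

Overnight: 9:54 PM → midnight = 2 h 6 min; midnight → 7:18 AM = 7 h 18 min; span 9 h 24 min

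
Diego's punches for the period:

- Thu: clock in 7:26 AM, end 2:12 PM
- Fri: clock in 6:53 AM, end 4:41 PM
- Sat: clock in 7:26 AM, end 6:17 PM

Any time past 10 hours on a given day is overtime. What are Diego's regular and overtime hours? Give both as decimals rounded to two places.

Regular 26.57 hours, overtime 0.85 hours

Thu: 7:26 AM–2:12 PM = 6 h 46 min
Fri: 6:53 AM–4:41 PM = 9 h 48 min
Sat: 7:26 AM–6:17 PM = 10 h 51 min
Thu reg 6 h 46 min / OT 0 h 0 min; Fri reg 9 h 48 min / OT 0 h 0 min; Sat reg 10 h 0 min / OT 0 h 51 min.
Totals: regular 26 h 34 min, overtime 0 h 51 min.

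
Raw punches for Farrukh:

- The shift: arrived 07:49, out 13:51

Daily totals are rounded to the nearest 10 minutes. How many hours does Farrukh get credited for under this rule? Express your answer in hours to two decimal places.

6.00 hours

The shift: 07:49–13:51 = 6 h 2 min → rounds to 6 h 0 min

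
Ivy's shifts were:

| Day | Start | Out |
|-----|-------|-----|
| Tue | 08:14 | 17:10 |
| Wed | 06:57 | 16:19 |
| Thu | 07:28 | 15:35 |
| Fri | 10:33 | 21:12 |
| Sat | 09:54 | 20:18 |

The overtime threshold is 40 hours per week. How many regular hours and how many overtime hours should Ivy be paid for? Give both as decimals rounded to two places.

Tue: 08:14–17:10 = 8 h 56 min
Wed: 06:57–16:19 = 9 h 22 min
Thu: 07:28–15:35 = 8 h 7 min
Fri: 10:33–21:12 = 10 h 39 min
Sat: 09:54–20:18 = 10 h 24 min
Total worked: 47 h 28 min = 47.47 h.
Threshold 40 h → overtime 7 h 28 min, regular 40 h 0 min.

Regular 40.00 hours, overtime 7.47 hours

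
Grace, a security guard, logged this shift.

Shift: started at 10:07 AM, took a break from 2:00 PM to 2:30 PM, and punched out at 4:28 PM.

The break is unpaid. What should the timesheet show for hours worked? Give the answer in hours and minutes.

Shift: 10:07 AM–4:28 PM = 6 h 21 min; less 30 min break → 5 h 51 min

5 h 51 min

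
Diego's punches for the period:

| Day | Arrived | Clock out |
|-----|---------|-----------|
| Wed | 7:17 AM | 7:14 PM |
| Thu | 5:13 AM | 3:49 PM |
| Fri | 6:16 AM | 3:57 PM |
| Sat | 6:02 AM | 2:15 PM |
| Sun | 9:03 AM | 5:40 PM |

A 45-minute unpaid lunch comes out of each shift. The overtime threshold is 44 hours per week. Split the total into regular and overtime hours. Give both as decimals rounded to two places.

Wed: 7:17 AM–7:14 PM = 11 h 57 min; less 45 min break → 11 h 12 min
Thu: 5:13 AM–3:49 PM = 10 h 36 min; less 45 min break → 9 h 51 min
Fri: 6:16 AM–3:57 PM = 9 h 41 min; less 45 min break → 8 h 56 min
Sat: 6:02 AM–2:15 PM = 8 h 13 min; less 45 min break → 7 h 28 min
Sun: 9:03 AM–5:40 PM = 8 h 37 min; less 45 min break → 7 h 52 min
Total worked: 45 h 19 min = 45.32 h.
Threshold 44 h → overtime 1 h 19 min, regular 44 h 0 min.

Regular 44.00 hours, overtime 1.32 hours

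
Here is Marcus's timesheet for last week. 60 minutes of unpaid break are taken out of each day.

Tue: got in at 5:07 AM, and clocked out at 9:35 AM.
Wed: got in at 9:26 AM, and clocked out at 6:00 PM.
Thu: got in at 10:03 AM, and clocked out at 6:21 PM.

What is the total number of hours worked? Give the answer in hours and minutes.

Tue: 5:07 AM–9:35 AM = 4 h 28 min; less 60 min break → 3 h 28 min
Wed: 9:26 AM–6:00 PM = 8 h 34 min; less 60 min break → 7 h 34 min
Thu: 10:03 AM–6:21 PM = 8 h 18 min; less 60 min break → 7 h 18 min
Total: 3 h 28 min + 7 h 34 min + 7 h 18 min = 18 h 20 min.

18 h 20 min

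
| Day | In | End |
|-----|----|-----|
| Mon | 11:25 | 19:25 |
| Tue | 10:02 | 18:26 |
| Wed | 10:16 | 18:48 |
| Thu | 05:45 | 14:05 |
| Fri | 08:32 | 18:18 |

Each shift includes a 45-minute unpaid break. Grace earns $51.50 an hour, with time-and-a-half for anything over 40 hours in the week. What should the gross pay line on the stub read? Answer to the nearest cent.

$2023.09

Mon: 11:25–19:25 = 8 h 0 min; less 45 min break → 7 h 15 min
Tue: 10:02–18:26 = 8 h 24 min; less 45 min break → 7 h 39 min
Wed: 10:16–18:48 = 8 h 32 min; less 45 min break → 7 h 47 min
Thu: 05:45–14:05 = 8 h 20 min; less 45 min break → 7 h 35 min
Fri: 08:32–18:18 = 9 h 46 min; less 45 min break → 9 h 1 min
Total worked: 39 h 17 min = 2357 min.
Regular 39 h 17 min = 2357 min at $51.50/h; overtime 0 h 0 min = 0 min at $77.25/h.
Pay = (2357 × $51.50 + 0 × $77.25) ÷ 60 = $2023.09.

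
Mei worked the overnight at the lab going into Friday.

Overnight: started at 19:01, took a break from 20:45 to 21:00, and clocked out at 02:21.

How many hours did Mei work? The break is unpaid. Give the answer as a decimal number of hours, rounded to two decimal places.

7.08 hours

Overnight: 19:01 → midnight = 4 h 59 min; midnight → 02:21 = 2 h 21 min; span 7 h 20 min; less 15 min break → 7 h 5 min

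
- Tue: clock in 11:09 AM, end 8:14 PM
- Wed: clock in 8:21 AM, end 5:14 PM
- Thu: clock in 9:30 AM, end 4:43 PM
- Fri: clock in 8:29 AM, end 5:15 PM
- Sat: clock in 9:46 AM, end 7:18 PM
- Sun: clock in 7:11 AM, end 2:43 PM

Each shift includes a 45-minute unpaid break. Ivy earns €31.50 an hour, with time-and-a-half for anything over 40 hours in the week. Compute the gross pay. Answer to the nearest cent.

Tue: 11:09 AM–8:14 PM = 9 h 5 min; less 45 min break → 8 h 20 min
Wed: 8:21 AM–5:14 PM = 8 h 53 min; less 45 min break → 8 h 8 min
Thu: 9:30 AM–4:43 PM = 7 h 13 min; less 45 min break → 6 h 28 min
Fri: 8:29 AM–5:15 PM = 8 h 46 min; less 45 min break → 8 h 1 min
Sat: 9:46 AM–7:18 PM = 9 h 32 min; less 45 min break → 8 h 47 min
Sun: 7:11 AM–2:43 PM = 7 h 32 min; less 45 min break → 6 h 47 min
Total worked: 46 h 31 min = 2791 min.
Regular 40 h 0 min = 2400 min at €31.50/h; overtime 6 h 31 min = 391 min at €47.25/h.
Pay = (2400 × €31.50 + 391 × €47.25) ÷ 60 = €1567.91.

€1567.91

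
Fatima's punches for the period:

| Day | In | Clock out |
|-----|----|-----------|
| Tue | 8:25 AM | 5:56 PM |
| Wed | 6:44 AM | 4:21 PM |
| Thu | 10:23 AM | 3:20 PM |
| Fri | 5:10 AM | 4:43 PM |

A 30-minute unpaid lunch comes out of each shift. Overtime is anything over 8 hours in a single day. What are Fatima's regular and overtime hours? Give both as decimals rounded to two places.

Regular 28.45 hours, overtime 5.18 hours

Tue: 8:25 AM–5:56 PM = 9 h 31 min; less 30 min break → 9 h 1 min
Wed: 6:44 AM–4:21 PM = 9 h 37 min; less 30 min break → 9 h 7 min
Thu: 10:23 AM–3:20 PM = 4 h 57 min; less 30 min break → 4 h 27 min
Fri: 5:10 AM–4:43 PM = 11 h 33 min; less 30 min break → 11 h 3 min
Tue reg 8 h 0 min / OT 1 h 1 min; Wed reg 8 h 0 min / OT 1 h 7 min; Thu reg 4 h 27 min / OT 0 h 0 min; Fri reg 8 h 0 min / OT 3 h 3 min.
Totals: regular 28 h 27 min, overtime 5 h 11 min.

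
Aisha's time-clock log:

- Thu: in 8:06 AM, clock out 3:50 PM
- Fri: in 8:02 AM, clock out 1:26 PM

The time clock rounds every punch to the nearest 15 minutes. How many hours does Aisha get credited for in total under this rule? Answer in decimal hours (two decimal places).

Thu: in 8:06 AM→8:00 AM, out 3:50 PM→3:45 PM; 7 h 45 min
Fri: in 8:02 AM→8:00 AM, out 1:26 PM→1:30 PM; 5 h 30 min
Total credited: 13 h 15 min.

13.25 hours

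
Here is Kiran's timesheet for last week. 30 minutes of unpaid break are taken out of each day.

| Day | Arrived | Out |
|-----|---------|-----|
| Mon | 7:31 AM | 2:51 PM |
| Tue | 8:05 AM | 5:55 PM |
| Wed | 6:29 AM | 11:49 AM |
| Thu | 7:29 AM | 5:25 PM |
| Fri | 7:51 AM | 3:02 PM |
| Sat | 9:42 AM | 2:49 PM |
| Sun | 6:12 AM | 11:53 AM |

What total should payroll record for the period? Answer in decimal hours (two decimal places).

46.92 hours

Mon: 7:31 AM–2:51 PM = 7 h 20 min; less 30 min break → 6 h 50 min
Tue: 8:05 AM–5:55 PM = 9 h 50 min; less 30 min break → 9 h 20 min
Wed: 6:29 AM–11:49 AM = 5 h 20 min; less 30 min break → 4 h 50 min
Thu: 7:29 AM–5:25 PM = 9 h 56 min; less 30 min break → 9 h 26 min
Fri: 7:51 AM–3:02 PM = 7 h 11 min; less 30 min break → 6 h 41 min
Sat: 9:42 AM–2:49 PM = 5 h 7 min; less 30 min break → 4 h 37 min
Sun: 6:12 AM–11:53 AM = 5 h 41 min; less 30 min break → 5 h 11 min
Total: 6 h 50 min + 9 h 20 min + 4 h 50 min + 9 h 26 min + 6 h 41 min + 4 h 37 min + 5 h 11 min = 46 h 55 min.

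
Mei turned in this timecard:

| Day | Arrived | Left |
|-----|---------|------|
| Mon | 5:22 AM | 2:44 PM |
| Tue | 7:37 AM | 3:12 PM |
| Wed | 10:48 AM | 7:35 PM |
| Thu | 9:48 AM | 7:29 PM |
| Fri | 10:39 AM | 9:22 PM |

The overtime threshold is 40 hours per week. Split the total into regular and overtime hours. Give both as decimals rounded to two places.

Mon: 5:22 AM–2:44 PM = 9 h 22 min
Tue: 7:37 AM–3:12 PM = 7 h 35 min
Wed: 10:48 AM–7:35 PM = 8 h 47 min
Thu: 9:48 AM–7:29 PM = 9 h 41 min
Fri: 10:39 AM–9:22 PM = 10 h 43 min
Total worked: 46 h 8 min = 46.13 h.
Threshold 40 h → overtime 6 h 8 min, regular 40 h 0 min.

Regular 40.00 hours, overtime 6.13 hours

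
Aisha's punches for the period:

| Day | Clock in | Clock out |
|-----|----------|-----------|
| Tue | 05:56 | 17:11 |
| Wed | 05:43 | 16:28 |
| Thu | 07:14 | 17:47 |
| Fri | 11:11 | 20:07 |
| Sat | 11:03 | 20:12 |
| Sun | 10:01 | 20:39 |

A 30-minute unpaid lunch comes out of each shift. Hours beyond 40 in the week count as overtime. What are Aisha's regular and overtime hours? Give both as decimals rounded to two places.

Regular 40.00 hours, overtime 18.27 hours

Tue: 05:56–17:11 = 11 h 15 min; less 30 min break → 10 h 45 min
Wed: 05:43–16:28 = 10 h 45 min; less 30 min break → 10 h 15 min
Thu: 07:14–17:47 = 10 h 33 min; less 30 min break → 10 h 3 min
Fri: 11:11–20:07 = 8 h 56 min; less 30 min break → 8 h 26 min
Sat: 11:03–20:12 = 9 h 9 min; less 30 min break → 8 h 39 min
Sun: 10:01–20:39 = 10 h 38 min; less 30 min break → 10 h 8 min
Total worked: 58 h 16 min = 58.27 h.
Threshold 40 h → overtime 18 h 16 min, regular 40 h 0 min.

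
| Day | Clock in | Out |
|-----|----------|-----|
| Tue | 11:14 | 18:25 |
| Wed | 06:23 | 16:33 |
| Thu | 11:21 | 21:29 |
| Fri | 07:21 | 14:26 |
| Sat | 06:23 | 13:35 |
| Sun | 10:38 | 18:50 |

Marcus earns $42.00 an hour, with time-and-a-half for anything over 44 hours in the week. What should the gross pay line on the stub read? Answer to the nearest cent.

Tue: 11:14–18:25 = 7 h 11 min
Wed: 06:23–16:33 = 10 h 10 min
Thu: 11:21–21:29 = 10 h 8 min
Fri: 07:21–14:26 = 7 h 5 min
Sat: 06:23–13:35 = 7 h 12 min
Sun: 10:38–18:50 = 8 h 12 min
Total worked: 49 h 58 min = 2998 min.
Regular 44 h 0 min = 2640 min at $42.00/h; overtime 5 h 58 min = 358 min at $63.00/h.
Pay = (2640 × $42.00 + 358 × $63.00) ÷ 60 = $2223.90.

$2223.90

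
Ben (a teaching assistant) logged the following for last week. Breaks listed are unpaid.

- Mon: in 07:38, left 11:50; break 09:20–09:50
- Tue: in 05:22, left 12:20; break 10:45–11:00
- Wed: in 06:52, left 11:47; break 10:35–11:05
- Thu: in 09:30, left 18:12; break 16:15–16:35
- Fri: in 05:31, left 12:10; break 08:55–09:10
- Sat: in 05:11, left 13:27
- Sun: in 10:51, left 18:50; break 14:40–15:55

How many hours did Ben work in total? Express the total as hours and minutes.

Mon: 07:38–11:50 = 4 h 12 min; less 30 min break → 3 h 42 min
Tue: 05:22–12:20 = 6 h 58 min; less 15 min break → 6 h 43 min
Wed: 06:52–11:47 = 4 h 55 min; less 30 min break → 4 h 25 min
Thu: 09:30–18:12 = 8 h 42 min; less 20 min break → 8 h 22 min
Fri: 05:31–12:10 = 6 h 39 min; less 15 min break → 6 h 24 min
Sat: 05:11–13:27 = 8 h 16 min
Sun: 10:51–18:50 = 7 h 59 min; less 75 min break → 6 h 44 min
Total: 3 h 42 min + 6 h 43 min + 4 h 25 min + 8 h 22 min + 6 h 24 min + 8 h 16 min + 6 h 44 min = 44 h 36 min.

44 h 36 min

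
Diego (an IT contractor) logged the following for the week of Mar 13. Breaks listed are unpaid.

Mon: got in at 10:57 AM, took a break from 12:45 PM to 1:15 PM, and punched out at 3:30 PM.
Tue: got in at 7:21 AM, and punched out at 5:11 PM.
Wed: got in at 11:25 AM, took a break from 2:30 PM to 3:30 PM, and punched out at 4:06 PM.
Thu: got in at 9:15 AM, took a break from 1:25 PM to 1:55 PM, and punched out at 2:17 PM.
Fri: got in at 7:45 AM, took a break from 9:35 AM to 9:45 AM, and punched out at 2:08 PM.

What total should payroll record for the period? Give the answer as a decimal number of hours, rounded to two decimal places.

Mon: 10:57 AM–3:30 PM = 4 h 33 min; less 30 min break → 4 h 3 min
Tue: 7:21 AM–5:11 PM = 9 h 50 min
Wed: 11:25 AM–4:06 PM = 4 h 41 min; less 60 min break → 3 h 41 min
Thu: 9:15 AM–2:17 PM = 5 h 2 min; less 30 min break → 4 h 32 min
Fri: 7:45 AM–2:08 PM = 6 h 23 min; less 10 min break → 6 h 13 min
Total: 4 h 3 min + 9 h 50 min + 3 h 41 min + 4 h 32 min + 6 h 13 min = 28 h 19 min.

28.32 hours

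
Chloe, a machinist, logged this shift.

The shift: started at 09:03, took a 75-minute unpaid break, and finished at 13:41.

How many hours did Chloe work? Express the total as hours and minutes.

The shift: 09:03–13:41 = 4 h 38 min; less 75 min break → 3 h 23 min

3 h 23 min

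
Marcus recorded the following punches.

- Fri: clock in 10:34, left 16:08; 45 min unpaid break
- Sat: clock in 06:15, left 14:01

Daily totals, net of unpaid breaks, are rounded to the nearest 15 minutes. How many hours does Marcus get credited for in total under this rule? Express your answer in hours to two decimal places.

12.50 hours

Fri: 10:34–16:08 = 5 h 34 min − 45 min = 4 h 49 min → rounds to 4 h 45 min
Sat: 06:15–14:01 = 7 h 46 min → rounds to 7 h 45 min
Total credited: 12 h 30 min.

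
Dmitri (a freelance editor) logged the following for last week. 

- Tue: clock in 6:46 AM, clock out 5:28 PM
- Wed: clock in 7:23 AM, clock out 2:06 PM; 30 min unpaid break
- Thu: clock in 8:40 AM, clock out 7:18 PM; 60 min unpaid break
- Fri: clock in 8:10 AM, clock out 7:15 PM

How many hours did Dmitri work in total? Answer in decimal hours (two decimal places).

37.63 hours

Tue: 6:46 AM–5:28 PM = 10 h 42 min
Wed: 7:23 AM–2:06 PM = 6 h 43 min; less 30 min break → 6 h 13 min
Thu: 8:40 AM–7:18 PM = 10 h 38 min; less 60 min break → 9 h 38 min
Fri: 8:10 AM–7:15 PM = 11 h 5 min
Total: 10 h 42 min + 6 h 13 min + 9 h 38 min + 11 h 5 min = 37 h 38 min.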